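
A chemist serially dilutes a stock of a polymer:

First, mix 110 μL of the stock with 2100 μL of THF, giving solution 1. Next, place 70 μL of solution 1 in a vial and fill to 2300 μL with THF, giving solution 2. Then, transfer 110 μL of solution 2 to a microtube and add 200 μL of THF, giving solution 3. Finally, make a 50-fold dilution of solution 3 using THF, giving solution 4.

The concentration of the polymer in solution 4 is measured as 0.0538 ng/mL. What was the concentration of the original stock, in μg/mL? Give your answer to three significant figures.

Step 1: 110 μL + 2100 μL = 2210 μL total → factor 2210/110 = 20.091
Step 2: 70 μL brought to 2300 μL → factor 2300/70 = 32.857
Step 3: 110 μL + 200 μL = 310 μL total → factor 310/110 = 2.8182
Step 4: 50-fold → factor 50
Overall dilution factor = 20.091 × 32.857 × 2.8182 × 50 = 93018
Stock = 0.0538 ng/mL × 93018 = 5004 ng/mL = 5.00 μg/mL

5.00 μg/mL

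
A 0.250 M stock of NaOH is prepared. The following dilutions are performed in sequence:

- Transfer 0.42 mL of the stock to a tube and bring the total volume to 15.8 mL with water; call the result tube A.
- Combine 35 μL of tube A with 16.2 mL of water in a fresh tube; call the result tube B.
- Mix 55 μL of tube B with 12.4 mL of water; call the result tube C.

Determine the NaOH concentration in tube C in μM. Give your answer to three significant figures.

Step 1: 0.42 mL brought to 15.8 mL → factor 15.8/0.42 = 37.619
Step 2: 35 μL + 16.2 mL = 16235 μL total → factor 16235/35 = 463.86
Step 3: 55 μL + 12.4 mL = 12455 μL total → factor 12455/55 = 226.45
Overall dilution factor = 37.619 × 463.86 × 226.45 = 3.9516 × 10^6
Final = 0.250 M / 3.9516 × 10^6 = 6.327 × 10^-8 M = 0.0633 μM

0.0633 μM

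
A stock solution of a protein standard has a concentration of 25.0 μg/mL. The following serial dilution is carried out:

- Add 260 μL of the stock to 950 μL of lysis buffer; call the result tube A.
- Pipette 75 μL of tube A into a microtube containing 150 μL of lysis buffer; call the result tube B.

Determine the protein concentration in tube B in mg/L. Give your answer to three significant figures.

1.79 mg/L

Step 1: 260 μL + 950 μL = 1210 μL total → factor 1210/260 = 4.6538
Step 2: 75 μL + 150 μL = 225 μL total → factor 225/75 = 3
Overall dilution factor = 4.6538 × 3 = 13.962
Final = 25.0 μg/mL / 13.962 = 1.791 μg/mL = 1.79 mg/L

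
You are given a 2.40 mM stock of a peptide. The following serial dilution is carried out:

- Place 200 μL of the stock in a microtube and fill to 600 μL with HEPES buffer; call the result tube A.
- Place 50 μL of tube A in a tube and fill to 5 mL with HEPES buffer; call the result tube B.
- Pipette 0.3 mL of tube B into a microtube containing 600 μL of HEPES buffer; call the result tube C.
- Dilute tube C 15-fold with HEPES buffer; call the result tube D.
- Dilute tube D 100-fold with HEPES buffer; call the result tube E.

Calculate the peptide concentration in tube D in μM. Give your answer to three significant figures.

0.178 μM

Step 1: 200 μL brought to 600 μL → factor 600/200 = 3
Step 2: 50 μL brought to 5 mL → factor 5000/50 = 100
Step 3: 0.3 mL + 600 μL = 0.9 mL total → factor 0.9/0.3 = 3
Step 4: 15-fold → factor 15
Dilution factor through tube D = 3 × 100 × 3 × 15 = 13500
[tube D] = 2.40 mM / 13500 = 0.0001778 mM = 0.178 μM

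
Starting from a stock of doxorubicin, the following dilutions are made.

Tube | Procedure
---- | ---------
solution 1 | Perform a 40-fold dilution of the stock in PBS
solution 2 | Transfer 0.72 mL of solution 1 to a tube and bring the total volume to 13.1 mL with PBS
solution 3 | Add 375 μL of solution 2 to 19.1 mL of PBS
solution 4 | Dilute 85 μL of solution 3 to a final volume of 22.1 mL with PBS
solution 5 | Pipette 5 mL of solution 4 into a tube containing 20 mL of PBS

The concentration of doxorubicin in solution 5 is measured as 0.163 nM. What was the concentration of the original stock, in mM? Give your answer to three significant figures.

Step 1: 40-fold → factor 40
Step 2: 0.72 mL brought to 13.1 mL → factor 13.1/0.72 = 18.194
Step 3: 375 μL + 19.1 mL = 19475 μL total → factor 19475/375 = 51.933
Step 4: 85 μL brought to 22.1 mL → factor 22100/85 = 260
Step 5: 5 mL + 20 mL = 25 mL total → factor 25/5 = 5
Overall dilution factor = 40 × 18.194 × 51.933 × 260 × 5 = 4.9135 × 10^7
Stock = 0.163 nM × 4.9135 × 10^7 = 8.009 × 10^6 nM = 8.01 mM

8.01 mM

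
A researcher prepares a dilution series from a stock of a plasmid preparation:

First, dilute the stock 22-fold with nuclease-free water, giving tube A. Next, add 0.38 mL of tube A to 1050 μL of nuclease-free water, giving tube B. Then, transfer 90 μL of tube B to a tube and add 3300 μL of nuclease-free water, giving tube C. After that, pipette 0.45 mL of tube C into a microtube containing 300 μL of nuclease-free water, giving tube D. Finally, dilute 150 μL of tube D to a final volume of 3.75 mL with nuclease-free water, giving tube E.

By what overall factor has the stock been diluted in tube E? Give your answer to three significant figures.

1.30 × 10^5

Step 1: 22-fold → factor 22
Step 2: 0.38 mL + 1050 μL = 1.43 mL total → factor 1.43/0.38 = 3.7632
Step 3: 90 μL + 3300 μL = 3390 μL total → factor 3390/90 = 37.667
Step 4: 0.45 mL + 300 μL = 0.75 mL total → factor 0.75/0.45 = 1.6667
Step 5: 150 μL brought to 3.75 mL → factor 3750/150 = 25
Overall dilution factor = 22 × 3.7632 × 37.667 × 1.6667 × 25 = 1.2993 × 10^5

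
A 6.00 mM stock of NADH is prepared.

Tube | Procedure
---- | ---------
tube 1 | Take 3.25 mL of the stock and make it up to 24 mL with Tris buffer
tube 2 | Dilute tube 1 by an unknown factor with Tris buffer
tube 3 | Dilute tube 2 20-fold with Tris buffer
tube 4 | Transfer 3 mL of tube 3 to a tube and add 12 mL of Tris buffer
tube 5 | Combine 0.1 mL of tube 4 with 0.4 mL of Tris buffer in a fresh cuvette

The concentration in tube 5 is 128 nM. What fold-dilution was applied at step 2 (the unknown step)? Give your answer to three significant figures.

Step 1: 3.25 mL brought to 24 mL → factor 24/3.25 = 7.3846
Step 2: unknown factor x
Step 3: 20-fold → factor 20
Step 4: 3 mL + 12 mL = 15 mL total → factor 15/3 = 5
Step 5: 0.1 mL + 0.4 mL = 0.5 mL total → factor 0.5/0.1 = 5
Product of known-step factors = 3692.3
Overall factor = 6.00 mM / (128 nM) = 46875
x = 46875 / 3692.3 = 12.7

12.7-fold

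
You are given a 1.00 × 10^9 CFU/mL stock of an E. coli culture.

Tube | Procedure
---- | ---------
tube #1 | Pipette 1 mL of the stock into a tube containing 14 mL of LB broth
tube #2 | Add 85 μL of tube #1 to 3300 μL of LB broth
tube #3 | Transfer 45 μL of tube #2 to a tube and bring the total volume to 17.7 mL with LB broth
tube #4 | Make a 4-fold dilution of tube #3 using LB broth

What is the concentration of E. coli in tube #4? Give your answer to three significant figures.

1.06 × 10^3 CFU/mL

Step 1: 1 mL + 14 mL = 15 mL total → factor 15/1 = 15
Step 2: 85 μL + 3300 μL = 3385 μL total → factor 3385/85 = 39.824
Step 3: 45 μL brought to 17.7 mL → factor 17700/45 = 393.33
Step 4: 4-fold → factor 4
Overall dilution factor = 15 × 39.824 × 393.33 × 4 = 9.3984 × 10^5
Final = 1.00 × 10^9 CFU/mL / 9.3984 × 10^5 = 1.06 × 10^3 CFU/mL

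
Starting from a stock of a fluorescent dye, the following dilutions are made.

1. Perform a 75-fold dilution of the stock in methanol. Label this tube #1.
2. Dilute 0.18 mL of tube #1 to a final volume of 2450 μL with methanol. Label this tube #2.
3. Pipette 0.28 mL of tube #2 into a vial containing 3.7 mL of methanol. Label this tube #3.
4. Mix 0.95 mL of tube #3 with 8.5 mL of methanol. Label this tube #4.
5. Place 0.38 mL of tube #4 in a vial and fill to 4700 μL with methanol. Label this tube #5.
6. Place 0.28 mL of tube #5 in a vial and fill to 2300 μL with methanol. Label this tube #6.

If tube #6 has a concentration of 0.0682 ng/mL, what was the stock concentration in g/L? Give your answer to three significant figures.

Step 1: 75-fold → factor 75
Step 2: 0.18 mL brought to 2450 μL → factor 2.45/0.18 = 13.611
Step 3: 0.28 mL + 3.7 mL = 3.98 mL total → factor 3.98/0.28 = 14.214
Step 4: 0.95 mL + 8.5 mL = 9.45 mL total → factor 9.45/0.95 = 9.9474
Step 5: 0.38 mL brought to 4700 μL → factor 4.7/0.38 = 12.368
Step 6: 0.28 mL brought to 2300 μL → factor 2.3/0.28 = 8.2143
Overall dilution factor = 75 × 13.611 × 14.214 × 9.9474 × 12.368 × 8.2143 = 1.4665 × 10^7
Stock = 0.0682 ng/mL × 1.4665 × 10^7 = 1.000 × 10^6 ng/mL = 1.00 g/L

1.00 g/L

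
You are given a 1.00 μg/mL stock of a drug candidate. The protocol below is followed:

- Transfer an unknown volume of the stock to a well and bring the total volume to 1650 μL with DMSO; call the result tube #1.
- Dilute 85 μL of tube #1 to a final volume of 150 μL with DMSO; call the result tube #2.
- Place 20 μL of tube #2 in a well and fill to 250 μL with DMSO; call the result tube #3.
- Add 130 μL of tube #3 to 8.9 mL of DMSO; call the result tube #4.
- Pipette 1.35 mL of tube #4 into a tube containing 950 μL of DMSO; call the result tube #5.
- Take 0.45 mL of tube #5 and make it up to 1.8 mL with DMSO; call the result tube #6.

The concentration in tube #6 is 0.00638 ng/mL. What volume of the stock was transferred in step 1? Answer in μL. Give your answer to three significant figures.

Step 1: v brought to 1650 μL → factor = 1650 μL/v
Step 2: 85 μL brought to 150 μL → factor 150/85 = 1.7647
Step 3: 20 μL brought to 250 μL → factor 250/20 = 12.5
Step 4: 130 μL + 8.9 mL = 9030 μL total → factor 9030/130 = 69.462
Step 5: 1.35 mL + 950 μL = 2.3 mL total → factor 2.3/1.35 = 1.7037
Step 6: 0.45 mL brought to 1.8 mL → factor 1.8/0.45 = 4
Product of known-step factors = 10442
Overall factor = 1.00 μg/mL / (0.00638 ng/mL) = 1.5674 × 10^5
Step-1 factor = 1.5674 × 10^5 / 10442 = 15.011
v = 1650 μL / 15.011 = 110 μL

110 μL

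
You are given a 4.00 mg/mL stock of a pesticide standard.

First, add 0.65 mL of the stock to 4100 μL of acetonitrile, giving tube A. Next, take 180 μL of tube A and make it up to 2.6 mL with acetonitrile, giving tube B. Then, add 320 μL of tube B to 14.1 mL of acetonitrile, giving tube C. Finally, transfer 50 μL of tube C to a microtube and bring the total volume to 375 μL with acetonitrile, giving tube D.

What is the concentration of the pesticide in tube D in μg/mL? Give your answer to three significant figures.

0.112 μg/mL

Step 1: 0.65 mL + 4100 μL = 4.75 mL total → factor 4.75/0.65 = 7.3077
Step 2: 180 μL brought to 2.6 mL → factor 2600/180 = 14.444
Step 3: 320 μL + 14.1 mL = 14420 μL total → factor 14420/320 = 45.062
Step 4: 50 μL brought to 375 μL → factor 375/50 = 7.5
Overall dilution factor = 7.3077 × 14.444 × 45.062 × 7.5 = 35674
Final = 4.00 mg/mL / 35674 = 0.0001121 mg/mL = 0.112 μg/mL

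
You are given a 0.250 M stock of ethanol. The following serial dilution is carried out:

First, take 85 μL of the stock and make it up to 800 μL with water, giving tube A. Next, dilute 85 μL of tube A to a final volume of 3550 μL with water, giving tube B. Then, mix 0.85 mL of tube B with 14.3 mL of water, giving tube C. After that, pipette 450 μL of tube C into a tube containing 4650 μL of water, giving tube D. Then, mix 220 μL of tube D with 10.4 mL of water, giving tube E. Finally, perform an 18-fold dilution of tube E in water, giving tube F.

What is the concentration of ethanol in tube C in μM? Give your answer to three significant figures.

35.7 μM

Step 1: 85 μL brought to 800 μL → factor 800/85 = 9.4118
Step 2: 85 μL brought to 3550 μL → factor 3550/85 = 41.765
Step 3: 0.85 mL + 14.3 mL = 15.15 mL total → factor 15.15/0.85 = 17.824
Dilution factor through tube C = 9.4118 × 41.765 × 17.824 = 7006.1
[tube C] = 0.250 M / 7006.1 = 3.568 × 10^-5 M = 35.7 μM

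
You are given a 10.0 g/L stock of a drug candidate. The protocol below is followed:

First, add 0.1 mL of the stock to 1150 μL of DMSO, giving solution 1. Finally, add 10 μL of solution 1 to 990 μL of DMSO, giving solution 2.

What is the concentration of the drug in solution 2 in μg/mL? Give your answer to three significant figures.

8.00 μg/mL

Step 1: 0.1 mL + 1150 μL = 1.25 mL total → factor 1.25/0.1 = 12.5
Step 2: 10 μL + 990 μL = 1000 μL total → factor 1000/10 = 100
Overall dilution factor = 12.5 × 100 = 1250
Final = 10.0 g/L / 1250 = 0.008000 g/L = 8.00 μg/mL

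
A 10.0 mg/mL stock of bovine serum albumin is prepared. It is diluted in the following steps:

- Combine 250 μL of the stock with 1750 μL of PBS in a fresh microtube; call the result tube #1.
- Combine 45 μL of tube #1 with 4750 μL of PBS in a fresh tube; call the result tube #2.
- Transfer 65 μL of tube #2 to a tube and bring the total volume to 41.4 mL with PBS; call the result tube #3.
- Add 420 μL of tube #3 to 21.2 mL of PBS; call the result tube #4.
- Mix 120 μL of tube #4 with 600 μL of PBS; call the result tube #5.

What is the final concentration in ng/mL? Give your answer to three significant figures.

Step 1: 250 μL + 1750 μL = 2000 μL total → factor 2000/250 = 8
Step 2: 45 μL + 4750 μL = 4795 μL total → factor 4795/45 = 106.56
Step 3: 65 μL brought to 41.4 mL → factor 41400/65 = 636.92
Step 4: 420 μL + 21.2 mL = 21620 μL total → factor 21620/420 = 51.476
Step 5: 120 μL + 600 μL = 720 μL total → factor 720/120 = 6
Overall dilution factor = 8 × 106.56 × 636.92 × 51.476 × 6 = 1.6769 × 10^8
Final = 10.0 mg/mL / 1.6769 × 10^8 = 5.963 × 10^-8 mg/mL = 0.0596 ng/mL

0.0596 ng/mL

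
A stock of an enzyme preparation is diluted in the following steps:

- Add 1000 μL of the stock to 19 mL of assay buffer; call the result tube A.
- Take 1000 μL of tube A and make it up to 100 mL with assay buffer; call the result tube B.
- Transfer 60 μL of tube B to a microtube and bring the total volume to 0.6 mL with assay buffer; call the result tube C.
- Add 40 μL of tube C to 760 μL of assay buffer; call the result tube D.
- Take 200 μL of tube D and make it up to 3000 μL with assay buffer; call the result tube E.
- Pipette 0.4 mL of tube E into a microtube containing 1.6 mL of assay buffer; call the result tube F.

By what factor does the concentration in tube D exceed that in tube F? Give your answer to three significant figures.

Step 1: 1000 μL + 19 mL = 20000 μL total → factor 20000/1000 = 20
Step 2: 1000 μL brought to 100 mL → factor 1 × 10^5/1000 = 100
Step 3: 60 μL brought to 0.6 mL → factor 600/60 = 10
Step 4: 40 μL + 760 μL = 800 μL total → factor 800/40 = 20
Step 5: 200 μL brought to 3000 μL → factor 3000/200 = 15
Step 6: 0.4 mL + 1.6 mL = 2 mL total → factor 2/0.4 = 5
Dilution factor to tube D = 4 × 10^5; to tube F = 3 × 10^7
[tube D]/[tube F] = (factor to tube F)/(factor to tube D) = 3 × 10^7/4 × 10^5 = 75.0

75.0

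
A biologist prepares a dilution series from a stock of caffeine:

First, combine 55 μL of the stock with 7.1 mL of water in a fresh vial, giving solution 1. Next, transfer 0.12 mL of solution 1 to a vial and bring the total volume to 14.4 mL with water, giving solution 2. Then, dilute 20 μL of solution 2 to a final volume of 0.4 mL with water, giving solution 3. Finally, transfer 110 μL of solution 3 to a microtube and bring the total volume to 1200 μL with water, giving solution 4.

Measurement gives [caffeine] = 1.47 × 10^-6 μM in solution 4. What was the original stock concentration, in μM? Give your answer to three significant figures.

5.01 μM

Step 1: 55 μL + 7.1 mL = 7155 μL total → factor 7155/55 = 130.09
Step 2: 0.12 mL brought to 14.4 mL → factor 14.4/0.12 = 120
Step 3: 20 μL brought to 0.4 mL → factor 400/20 = 20
Step 4: 110 μL brought to 1200 μL → factor 1200/110 = 10.909
Overall dilution factor = 130.09 × 120 × 20 × 10.909 = 3.406 × 10^6
Stock = 1.47 × 10^-6 μM × 3.406 × 10^6 = 5.01 μM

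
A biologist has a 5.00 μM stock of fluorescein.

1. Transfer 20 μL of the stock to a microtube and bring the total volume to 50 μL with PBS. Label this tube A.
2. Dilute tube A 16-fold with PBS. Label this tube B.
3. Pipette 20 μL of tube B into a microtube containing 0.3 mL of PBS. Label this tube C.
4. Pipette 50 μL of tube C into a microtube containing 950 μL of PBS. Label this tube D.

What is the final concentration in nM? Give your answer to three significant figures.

0.391 nM

Step 1: 20 μL brought to 50 μL → factor 50/20 = 2.5
Step 2: 16-fold → factor 16
Step 3: 20 μL + 0.3 mL = 320 μL total → factor 320/20 = 16
Step 4: 50 μL + 950 μL = 1000 μL total → factor 1000/50 = 20
Overall dilution factor = 2.5 × 16 × 16 × 20 = 12800
Final = 5.00 μM / 12800 = 0.0003906 μM = 0.391 nM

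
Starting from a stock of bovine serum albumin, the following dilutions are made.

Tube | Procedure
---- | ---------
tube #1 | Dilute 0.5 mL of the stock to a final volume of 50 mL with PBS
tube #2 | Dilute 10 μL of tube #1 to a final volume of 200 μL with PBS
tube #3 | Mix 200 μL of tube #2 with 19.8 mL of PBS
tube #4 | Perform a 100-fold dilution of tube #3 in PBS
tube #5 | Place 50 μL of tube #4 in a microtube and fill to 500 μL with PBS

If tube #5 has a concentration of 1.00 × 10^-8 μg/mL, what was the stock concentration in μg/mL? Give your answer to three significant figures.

2.00 μg/mL

Step 1: 0.5 mL brought to 50 mL → factor 50/0.5 = 100
Step 2: 10 μL brought to 200 μL → factor 200/10 = 20
Step 3: 200 μL + 19.8 mL = 20000 μL total → factor 20000/200 = 100
Step 4: 100-fold → factor 100
Step 5: 50 μL brought to 500 μL → factor 500/50 = 10
Overall dilution factor = 100 × 20 × 100 × 100 × 10 = 2 × 10^8
Stock = 1.00 × 10^-8 μg/mL × 2 × 10^8 = 2.00 μg/mL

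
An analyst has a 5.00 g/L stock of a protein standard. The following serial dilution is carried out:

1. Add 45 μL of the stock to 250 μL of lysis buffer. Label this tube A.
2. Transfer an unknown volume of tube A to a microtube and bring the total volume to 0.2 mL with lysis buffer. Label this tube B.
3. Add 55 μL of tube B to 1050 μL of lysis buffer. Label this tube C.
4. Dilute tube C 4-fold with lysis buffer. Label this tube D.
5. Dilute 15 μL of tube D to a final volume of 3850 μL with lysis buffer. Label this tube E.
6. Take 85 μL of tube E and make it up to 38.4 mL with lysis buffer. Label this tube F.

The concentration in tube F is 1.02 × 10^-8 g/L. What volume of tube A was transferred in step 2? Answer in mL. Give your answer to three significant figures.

0.0249 mL

Step 1: 45 μL + 250 μL = 295 μL total → factor 295/45 = 6.5556
Step 2: v brought to 0.2 mL → factor = 0.2 mL/v
Step 3: 55 μL + 1050 μL = 1105 μL total → factor 1105/55 = 20.091
Step 4: 4-fold → factor 4
Step 5: 15 μL brought to 3850 μL → factor 3850/15 = 256.67
Step 6: 85 μL brought to 38.4 mL → factor 38400/85 = 451.76
Product of known-step factors = 6.1087 × 10^7
Overall factor = 5.00 g/L / (1.02 × 10^-8 g/L) = 4.902 × 10^8
Step-2 factor = 4.902 × 10^8 / 6.1087 × 10^7 = 8.0245
v = 0.2 mL / 8.0245 = 0.0249 mL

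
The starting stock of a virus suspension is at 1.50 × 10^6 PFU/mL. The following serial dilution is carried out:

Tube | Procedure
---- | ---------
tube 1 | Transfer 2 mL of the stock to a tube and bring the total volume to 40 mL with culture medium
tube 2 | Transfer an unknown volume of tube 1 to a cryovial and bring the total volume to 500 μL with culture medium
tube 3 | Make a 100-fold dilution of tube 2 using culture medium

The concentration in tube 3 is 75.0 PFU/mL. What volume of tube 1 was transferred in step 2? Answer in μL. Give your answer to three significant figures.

50.0 μL

Step 1: 2 mL brought to 40 mL → factor 40/2 = 20
Step 2: v brought to 500 μL → factor = 500 μL/v
Step 3: 100-fold → factor 100
Product of known-step factors = 2000
Overall factor = 1.50 × 10^6 PFU/mL / (75.0 PFU/mL) = 20000
Step-2 factor = 20000 / 2000 = 10
v = 500 μL / 10 = 50.0 μL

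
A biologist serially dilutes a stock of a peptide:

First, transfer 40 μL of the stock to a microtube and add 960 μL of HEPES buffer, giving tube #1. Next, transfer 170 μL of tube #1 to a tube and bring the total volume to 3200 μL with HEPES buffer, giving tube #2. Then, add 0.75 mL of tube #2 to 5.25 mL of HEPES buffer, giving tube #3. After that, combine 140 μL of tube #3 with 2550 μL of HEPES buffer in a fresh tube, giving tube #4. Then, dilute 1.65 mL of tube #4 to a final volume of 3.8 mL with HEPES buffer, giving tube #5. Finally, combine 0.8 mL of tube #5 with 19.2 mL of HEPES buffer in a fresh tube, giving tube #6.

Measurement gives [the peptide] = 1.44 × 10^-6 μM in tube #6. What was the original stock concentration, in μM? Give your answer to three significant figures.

6.00 μM

Step 1: 40 μL + 960 μL = 1000 μL total → factor 1000/40 = 25
Step 2: 170 μL brought to 3200 μL → factor 3200/170 = 18.824
Step 3: 0.75 mL + 5.25 mL = 6 mL total → factor 6/0.75 = 8
Step 4: 140 μL + 2550 μL = 2690 μL total → factor 2690/140 = 19.214
Step 5: 1.65 mL brought to 3.8 mL → factor 3.8/1.65 = 2.303
Step 6: 0.8 mL + 19.2 mL = 20 mL total → factor 20/0.8 = 25
Overall dilution factor = 25 × 18.824 × 8 × 19.214 × 2.303 × 25 = 4.1648 × 10^6
Stock = 1.44 × 10^-6 μM × 4.1648 × 10^6 = 6.00 μM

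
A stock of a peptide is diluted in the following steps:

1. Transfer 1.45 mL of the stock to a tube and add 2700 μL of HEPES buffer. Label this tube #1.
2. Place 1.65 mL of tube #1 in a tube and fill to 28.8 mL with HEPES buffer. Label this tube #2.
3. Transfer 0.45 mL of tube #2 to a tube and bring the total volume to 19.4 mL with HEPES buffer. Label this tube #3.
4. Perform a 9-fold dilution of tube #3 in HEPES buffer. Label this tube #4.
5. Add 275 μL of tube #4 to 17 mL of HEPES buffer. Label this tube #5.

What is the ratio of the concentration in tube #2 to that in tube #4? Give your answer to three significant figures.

Step 1: 1.45 mL + 2700 μL = 4.15 mL total → factor 4.15/1.45 = 2.8621
Step 2: 1.65 mL brought to 28.8 mL → factor 28.8/1.65 = 17.455
Step 3: 0.45 mL brought to 19.4 mL → factor 19.4/0.45 = 43.111
Step 4: 9-fold → factor 9
Dilution factor to tube #2 = 49.956; to tube #4 = 19383
[tube #2]/[tube #4] = (factor to tube #4)/(factor to tube #2) = 19383/49.956 = 388

388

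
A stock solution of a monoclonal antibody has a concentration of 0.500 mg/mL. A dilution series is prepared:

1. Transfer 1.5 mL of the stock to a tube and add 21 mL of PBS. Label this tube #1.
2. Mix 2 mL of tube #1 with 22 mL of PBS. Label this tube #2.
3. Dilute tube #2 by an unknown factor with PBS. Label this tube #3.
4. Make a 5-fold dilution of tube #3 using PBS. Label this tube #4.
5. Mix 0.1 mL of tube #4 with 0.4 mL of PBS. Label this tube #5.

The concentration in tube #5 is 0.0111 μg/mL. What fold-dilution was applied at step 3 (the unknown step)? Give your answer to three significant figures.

10.0-fold

Step 1: 1.5 mL + 21 mL = 22.5 mL total → factor 22.5/1.5 = 15
Step 2: 2 mL + 22 mL = 24 mL total → factor 24/2 = 12
Step 3: unknown factor x
Step 4: 5-fold → factor 5
Step 5: 0.1 mL + 0.4 mL = 0.5 mL total → factor 0.5/0.1 = 5
Product of known-step factors = 4500
Overall factor = 0.500 mg/mL / (0.0111 μg/mL) = 45045
x = 45045 / 4500 = 10.0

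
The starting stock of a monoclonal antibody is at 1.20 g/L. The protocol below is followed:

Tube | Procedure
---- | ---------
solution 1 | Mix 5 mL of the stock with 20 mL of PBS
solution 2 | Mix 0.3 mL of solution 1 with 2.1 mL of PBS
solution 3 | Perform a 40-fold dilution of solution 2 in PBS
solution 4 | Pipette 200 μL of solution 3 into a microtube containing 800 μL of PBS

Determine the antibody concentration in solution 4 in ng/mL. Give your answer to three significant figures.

150 ng/mL

Step 1: 5 mL + 20 mL = 25 mL total → factor 25/5 = 5
Step 2: 0.3 mL + 2.1 mL = 2.4 mL total → factor 2.4/0.3 = 8
Step 3: 40-fold → factor 40
Step 4: 200 μL + 800 μL = 1000 μL total → factor 1000/200 = 5
Overall dilution factor = 5 × 8 × 40 × 5 = 8000
Final = 1.20 g/L / 8000 = 0.0001500 g/L = 150 ng/mL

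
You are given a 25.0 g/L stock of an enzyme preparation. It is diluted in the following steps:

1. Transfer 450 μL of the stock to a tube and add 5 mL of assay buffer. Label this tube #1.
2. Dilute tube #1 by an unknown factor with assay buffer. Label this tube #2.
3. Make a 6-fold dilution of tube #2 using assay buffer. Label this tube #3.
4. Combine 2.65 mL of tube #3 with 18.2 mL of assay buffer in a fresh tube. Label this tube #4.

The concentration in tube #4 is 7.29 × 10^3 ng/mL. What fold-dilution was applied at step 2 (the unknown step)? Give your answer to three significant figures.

6.00-fold

Step 1: 450 μL + 5 mL = 5450 μL total → factor 5450/450 = 12.111
Step 2: unknown factor x
Step 3: 6-fold → factor 6
Step 4: 2.65 mL + 18.2 mL = 20.85 mL total → factor 20.85/2.65 = 7.8679
Product of known-step factors = 571.74
Overall factor = 25.0 g/L / (7.29 × 10^3 ng/mL) = 3429.4
x = 3429.4 / 571.74 = 6.00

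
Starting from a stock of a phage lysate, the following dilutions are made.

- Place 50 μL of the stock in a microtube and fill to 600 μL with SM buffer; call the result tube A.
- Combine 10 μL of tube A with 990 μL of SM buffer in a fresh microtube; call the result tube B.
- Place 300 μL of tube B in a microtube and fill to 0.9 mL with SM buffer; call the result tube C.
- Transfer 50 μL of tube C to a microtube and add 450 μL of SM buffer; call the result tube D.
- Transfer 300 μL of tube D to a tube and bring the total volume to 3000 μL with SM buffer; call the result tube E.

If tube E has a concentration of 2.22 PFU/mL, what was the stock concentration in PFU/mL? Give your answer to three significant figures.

Step 1: 50 μL brought to 600 μL → factor 600/50 = 12
Step 2: 10 μL + 990 μL = 1000 μL total → factor 1000/10 = 100
Step 3: 300 μL brought to 0.9 mL → factor 900/300 = 3
Step 4: 50 μL + 450 μL = 500 μL total → factor 500/50 = 10
Step 5: 300 μL brought to 3000 μL → factor 3000/300 = 10
Overall dilution factor = 12 × 100 × 3 × 10 × 10 = 3.6 × 10^5
Stock = 2.22 PFU/mL × 3.6 × 10^5 = 7.99 × 10^5 PFU/mL

7.99 × 10^5 PFU/mL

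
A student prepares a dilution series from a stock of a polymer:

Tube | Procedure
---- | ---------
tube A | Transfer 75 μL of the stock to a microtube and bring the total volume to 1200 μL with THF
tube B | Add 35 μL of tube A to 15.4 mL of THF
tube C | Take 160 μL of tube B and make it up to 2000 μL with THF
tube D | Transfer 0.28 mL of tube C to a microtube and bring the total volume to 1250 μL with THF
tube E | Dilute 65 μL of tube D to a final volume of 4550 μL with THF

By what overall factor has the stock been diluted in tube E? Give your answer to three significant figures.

2.76 × 10^7

Step 1: 75 μL brought to 1200 μL → factor 1200/75 = 16
Step 2: 35 μL + 15.4 mL = 15435 μL total → factor 15435/35 = 441
Step 3: 160 μL brought to 2000 μL → factor 2000/160 = 12.5
Step 4: 0.28 mL brought to 1250 μL → factor 1.25/0.28 = 4.4643
Step 5: 65 μL brought to 4550 μL → factor 4550/65 = 70
Overall dilution factor = 16 × 441 × 12.5 × 4.4643 × 70 = 2.7562 × 10^7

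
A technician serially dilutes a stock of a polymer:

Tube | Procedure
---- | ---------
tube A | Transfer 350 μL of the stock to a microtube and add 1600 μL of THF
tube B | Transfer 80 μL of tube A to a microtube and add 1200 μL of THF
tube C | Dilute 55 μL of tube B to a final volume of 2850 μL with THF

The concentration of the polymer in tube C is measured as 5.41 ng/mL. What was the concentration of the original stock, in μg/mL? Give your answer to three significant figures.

25.0 μg/mL

Step 1: 350 μL + 1600 μL = 1950 μL total → factor 1950/350 = 5.5714
Step 2: 80 μL + 1200 μL = 1280 μL total → factor 1280/80 = 16
Step 3: 55 μL brought to 2850 μL → factor 2850/55 = 51.818
Overall dilution factor = 5.5714 × 16 × 51.818 = 4619.2
Stock = 5.41 ng/mL × 4619.2 = 2.499 × 10^4 ng/mL = 25.0 μg/mL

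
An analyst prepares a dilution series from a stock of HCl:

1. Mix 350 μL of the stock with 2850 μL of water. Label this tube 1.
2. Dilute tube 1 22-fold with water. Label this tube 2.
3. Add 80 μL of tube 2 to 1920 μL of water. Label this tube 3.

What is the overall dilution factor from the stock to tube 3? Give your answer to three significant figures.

Step 1: 350 μL + 2850 μL = 3200 μL total → factor 3200/350 = 9.1429
Step 2: 22-fold → factor 22
Step 3: 80 μL + 1920 μL = 2000 μL total → factor 2000/80 = 25
Overall dilution factor = 9.1429 × 22 × 25 = 5028.6

5.03 × 10^3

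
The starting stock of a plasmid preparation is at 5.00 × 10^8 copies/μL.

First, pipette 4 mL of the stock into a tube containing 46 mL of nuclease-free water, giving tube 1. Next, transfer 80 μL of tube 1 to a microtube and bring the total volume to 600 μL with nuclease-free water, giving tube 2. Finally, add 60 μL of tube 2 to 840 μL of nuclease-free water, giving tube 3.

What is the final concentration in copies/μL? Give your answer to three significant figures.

Step 1: 4 mL + 46 mL = 50 mL total → factor 50/4 = 12.5
Step 2: 80 μL brought to 600 μL → factor 600/80 = 7.5
Step 3: 60 μL + 840 μL = 900 μL total → factor 900/60 = 15
Overall dilution factor = 12.5 × 7.5 × 15 = 1406.2
Final = 5.00 × 10^8 copies/μL / 1406.2 = 3.56 × 10^5 copies/μL

3.56 × 10^5 copies/μL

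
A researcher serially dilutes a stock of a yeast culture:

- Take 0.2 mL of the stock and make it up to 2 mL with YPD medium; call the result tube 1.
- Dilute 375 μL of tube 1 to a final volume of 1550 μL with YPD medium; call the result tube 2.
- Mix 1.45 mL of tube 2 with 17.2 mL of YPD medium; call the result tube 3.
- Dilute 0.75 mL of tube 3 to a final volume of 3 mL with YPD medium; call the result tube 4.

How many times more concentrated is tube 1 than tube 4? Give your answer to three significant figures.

213

Step 1: 0.2 mL brought to 2 mL → factor 2/0.2 = 10
Step 2: 375 μL brought to 1550 μL → factor 1550/375 = 4.1333
Step 3: 1.45 mL + 17.2 mL = 18.65 mL total → factor 18.65/1.45 = 12.862
Step 4: 0.75 mL brought to 3 mL → factor 3/0.75 = 4
Dilution factor to tube 1 = 10; to tube 4 = 2126.5
[tube 1]/[tube 4] = (factor to tube 4)/(factor to tube 1) = 2126.5/10 = 213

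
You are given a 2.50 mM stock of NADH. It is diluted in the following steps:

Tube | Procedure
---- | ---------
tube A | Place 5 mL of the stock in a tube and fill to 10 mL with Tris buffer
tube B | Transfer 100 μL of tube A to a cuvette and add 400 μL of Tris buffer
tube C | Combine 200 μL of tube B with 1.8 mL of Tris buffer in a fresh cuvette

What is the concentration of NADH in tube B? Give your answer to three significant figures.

0.250 mM

Step 1: 5 mL brought to 10 mL → factor 10/5 = 2
Step 2: 100 μL + 400 μL = 500 μL total → factor 500/100 = 5
Dilution factor through tube B = 2 × 5 = 10
[tube B] = 2.50 mM / 10 = 0.250 mM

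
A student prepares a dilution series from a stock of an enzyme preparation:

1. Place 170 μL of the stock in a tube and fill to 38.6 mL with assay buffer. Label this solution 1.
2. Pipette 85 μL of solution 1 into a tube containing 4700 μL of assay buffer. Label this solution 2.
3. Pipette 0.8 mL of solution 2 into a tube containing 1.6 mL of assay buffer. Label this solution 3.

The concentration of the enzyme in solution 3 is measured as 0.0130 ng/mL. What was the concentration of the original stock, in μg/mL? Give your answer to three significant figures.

0.499 μg/mL

Step 1: 170 μL brought to 38.6 mL → factor 38600/170 = 227.06
Step 2: 85 μL + 4700 μL = 4785 μL total → factor 4785/85 = 56.294
Step 3: 0.8 mL + 1.6 mL = 2.4 mL total → factor 2.4/0.8 = 3
Overall dilution factor = 227.06 × 56.294 × 3 = 38346
Stock = 0.0130 ng/mL × 38346 = 498.5 ng/mL = 0.499 μg/mL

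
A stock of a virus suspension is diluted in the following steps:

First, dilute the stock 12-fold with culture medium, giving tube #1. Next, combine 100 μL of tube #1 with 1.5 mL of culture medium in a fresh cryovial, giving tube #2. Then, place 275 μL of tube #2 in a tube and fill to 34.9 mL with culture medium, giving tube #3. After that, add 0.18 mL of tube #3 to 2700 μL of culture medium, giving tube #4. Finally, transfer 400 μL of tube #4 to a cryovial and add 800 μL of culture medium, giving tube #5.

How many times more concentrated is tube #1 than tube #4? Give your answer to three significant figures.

3.25 × 10^4

Step 1: 12-fold → factor 12
Step 2: 100 μL + 1.5 mL = 1600 μL total → factor 1600/100 = 16
Step 3: 275 μL brought to 34.9 mL → factor 34900/275 = 126.91
Step 4: 0.18 mL + 2700 μL = 2.88 mL total → factor 2.88/0.18 = 16
Dilution factor to tube #1 = 12; to tube #4 = 3.8986 × 10^5
[tube #1]/[tube #4] = (factor to tube #4)/(factor to tube #1) = 3.8986 × 10^5/12 = 3.25 × 10^4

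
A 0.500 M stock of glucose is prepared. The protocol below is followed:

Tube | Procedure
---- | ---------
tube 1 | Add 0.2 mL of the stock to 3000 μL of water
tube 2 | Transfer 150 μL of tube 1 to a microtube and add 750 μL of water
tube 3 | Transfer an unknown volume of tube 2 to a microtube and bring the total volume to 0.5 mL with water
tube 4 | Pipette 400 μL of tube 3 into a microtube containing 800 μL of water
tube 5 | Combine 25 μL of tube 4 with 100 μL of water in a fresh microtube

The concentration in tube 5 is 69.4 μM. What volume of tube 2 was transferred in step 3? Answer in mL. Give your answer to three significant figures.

Step 1: 0.2 mL + 3000 μL = 3.2 mL total → factor 3.2/0.2 = 16
Step 2: 150 μL + 750 μL = 900 μL total → factor 900/150 = 6
Step 3: v brought to 0.5 mL → factor = 0.5 mL/v
Step 4: 400 μL + 800 μL = 1200 μL total → factor 1200/400 = 3
Step 5: 25 μL + 100 μL = 125 μL total → factor 125/25 = 5
Product of known-step factors = 1440
Overall factor = 0.500 M / (69.4 μM) = 7204.6
Step-3 factor = 7204.6 / 1440 = 5.0032
v = 0.5 mL / 5.0032 = 0.0999 mL

0.0999 mL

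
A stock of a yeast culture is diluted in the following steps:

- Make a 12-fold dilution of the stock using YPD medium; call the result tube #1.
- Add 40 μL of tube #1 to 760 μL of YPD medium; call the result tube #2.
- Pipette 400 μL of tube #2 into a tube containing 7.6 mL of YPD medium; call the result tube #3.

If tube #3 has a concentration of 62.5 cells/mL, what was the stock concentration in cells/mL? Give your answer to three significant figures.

Step 1: 12-fold → factor 12
Step 2: 40 μL + 760 μL = 800 μL total → factor 800/40 = 20
Step 3: 400 μL + 7.6 mL = 8000 μL total → factor 8000/400 = 20
Overall dilution factor = 12 × 20 × 20 = 4800
Stock = 62.5 cells/mL × 4800 = 3.00 × 10^5 cells/mL

3.00 × 10^5 cells/mL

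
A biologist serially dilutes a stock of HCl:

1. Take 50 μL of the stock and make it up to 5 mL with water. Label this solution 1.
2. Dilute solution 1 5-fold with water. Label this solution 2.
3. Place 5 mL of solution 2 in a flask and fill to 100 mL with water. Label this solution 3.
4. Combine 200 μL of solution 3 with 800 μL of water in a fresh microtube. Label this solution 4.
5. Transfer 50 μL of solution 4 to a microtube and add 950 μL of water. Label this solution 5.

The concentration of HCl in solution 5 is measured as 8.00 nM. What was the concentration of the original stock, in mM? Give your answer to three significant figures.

Step 1: 50 μL brought to 5 mL → factor 5000/50 = 100
Step 2: 5-fold → factor 5
Step 3: 5 mL brought to 100 mL → factor 100/5 = 20
Step 4: 200 μL + 800 μL = 1000 μL total → factor 1000/200 = 5
Step 5: 50 μL + 950 μL = 1000 μL total → factor 1000/50 = 20
Overall dilution factor = 100 × 5 × 20 × 5 × 20 = 1 × 10^6
Stock = 8.00 nM × 1 × 10^6 = 8.000 × 10^6 nM = 8.00 mM

8.00 mM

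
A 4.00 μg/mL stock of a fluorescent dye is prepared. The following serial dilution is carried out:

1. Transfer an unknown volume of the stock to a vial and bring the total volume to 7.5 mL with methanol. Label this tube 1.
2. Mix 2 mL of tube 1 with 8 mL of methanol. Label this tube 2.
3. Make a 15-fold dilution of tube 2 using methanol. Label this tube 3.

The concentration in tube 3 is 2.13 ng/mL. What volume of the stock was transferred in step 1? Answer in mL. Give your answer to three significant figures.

Step 1: v brought to 7.5 mL → factor = 7.5 mL/v
Step 2: 2 mL + 8 mL = 10 mL total → factor 10/2 = 5
Step 3: 15-fold → factor 15
Product of known-step factors = 75
Overall factor = 4.00 μg/mL / (2.13 ng/mL) = 1877.9
Step-1 factor = 1877.9 / 75 = 25.039
v = 7.5 mL / 25.039 = 0.300 mL

0.300 mL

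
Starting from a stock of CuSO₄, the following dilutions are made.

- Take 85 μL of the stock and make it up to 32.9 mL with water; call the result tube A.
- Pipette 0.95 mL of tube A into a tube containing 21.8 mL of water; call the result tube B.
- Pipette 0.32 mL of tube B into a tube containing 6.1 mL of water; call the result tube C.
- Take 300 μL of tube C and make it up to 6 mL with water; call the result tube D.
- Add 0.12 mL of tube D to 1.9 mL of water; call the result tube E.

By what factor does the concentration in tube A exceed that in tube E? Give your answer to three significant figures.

Step 1: 85 μL brought to 32.9 mL → factor 32900/85 = 387.06
Step 2: 0.95 mL + 21.8 mL = 22.75 mL total → factor 22.75/0.95 = 23.947
Step 3: 0.32 mL + 6.1 mL = 6.42 mL total → factor 6.42/0.32 = 20.062
Step 4: 300 μL brought to 6 mL → factor 6000/300 = 20
Step 5: 0.12 mL + 1.9 mL = 2.02 mL total → factor 2.02/0.12 = 16.833
Dilution factor to tube A = 387.06; to tube E = 6.2607 × 10^7
[tube A]/[tube E] = (factor to tube E)/(factor to tube A) = 6.2607 × 10^7/387.06 = 1.62 × 10^5

1.62 × 10^5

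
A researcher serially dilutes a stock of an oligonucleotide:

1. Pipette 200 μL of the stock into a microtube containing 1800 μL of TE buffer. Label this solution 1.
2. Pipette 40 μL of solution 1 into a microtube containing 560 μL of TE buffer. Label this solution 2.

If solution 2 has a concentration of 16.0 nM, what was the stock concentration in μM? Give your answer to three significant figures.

2.40 μM

Step 1: 200 μL + 1800 μL = 2000 μL total → factor 2000/200 = 10
Step 2: 40 μL + 560 μL = 600 μL total → factor 600/40 = 15
Overall dilution factor = 10 × 15 = 150
Stock = 16.0 nM × 150 = 2400 nM = 2.40 μM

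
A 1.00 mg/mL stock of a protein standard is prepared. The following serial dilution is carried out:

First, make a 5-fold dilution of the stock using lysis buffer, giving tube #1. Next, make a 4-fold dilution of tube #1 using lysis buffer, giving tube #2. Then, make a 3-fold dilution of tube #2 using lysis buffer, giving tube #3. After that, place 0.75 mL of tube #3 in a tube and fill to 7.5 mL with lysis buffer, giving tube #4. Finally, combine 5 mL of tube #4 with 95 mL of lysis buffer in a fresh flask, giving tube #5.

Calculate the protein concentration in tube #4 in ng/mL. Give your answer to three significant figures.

1.67 × 10^3 ng/mL

Step 1: 5-fold → factor 5
Step 2: 4-fold → factor 4
Step 3: 3-fold → factor 3
Step 4: 0.75 mL brought to 7.5 mL → factor 7.5/0.75 = 10
Dilution factor through tube #4 = 5 × 4 × 3 × 10 = 600
[tube #4] = 1.00 mg/mL / 600 = 0.001667 mg/mL = 1.67 × 10^3 ng/mL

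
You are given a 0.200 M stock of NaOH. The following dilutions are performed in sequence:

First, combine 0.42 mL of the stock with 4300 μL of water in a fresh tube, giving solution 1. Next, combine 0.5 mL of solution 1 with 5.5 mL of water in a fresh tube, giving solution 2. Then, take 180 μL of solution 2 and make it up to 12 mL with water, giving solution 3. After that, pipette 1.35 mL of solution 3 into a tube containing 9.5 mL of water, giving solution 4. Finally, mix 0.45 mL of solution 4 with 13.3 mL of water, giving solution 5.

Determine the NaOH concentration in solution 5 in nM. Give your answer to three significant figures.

90.6 nM

Step 1: 0.42 mL + 4300 μL = 4.72 mL total → factor 4.72/0.42 = 11.238
Step 2: 0.5 mL + 5.5 mL = 6 mL total → factor 6/0.5 = 12
Step 3: 180 μL brought to 12 mL → factor 12000/180 = 66.667
Step 4: 1.35 mL + 9.5 mL = 10.85 mL total → factor 10.85/1.35 = 8.037
Step 5: 0.45 mL + 13.3 mL = 13.75 mL total → factor 13.75/0.45 = 30.556
Overall dilution factor = 11.238 × 12 × 66.667 × 8.037 × 30.556 = 2.2078 × 10^6
Final = 0.200 M / 2.2078 × 10^6 = 9.059 × 10^-8 M = 90.6 nM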